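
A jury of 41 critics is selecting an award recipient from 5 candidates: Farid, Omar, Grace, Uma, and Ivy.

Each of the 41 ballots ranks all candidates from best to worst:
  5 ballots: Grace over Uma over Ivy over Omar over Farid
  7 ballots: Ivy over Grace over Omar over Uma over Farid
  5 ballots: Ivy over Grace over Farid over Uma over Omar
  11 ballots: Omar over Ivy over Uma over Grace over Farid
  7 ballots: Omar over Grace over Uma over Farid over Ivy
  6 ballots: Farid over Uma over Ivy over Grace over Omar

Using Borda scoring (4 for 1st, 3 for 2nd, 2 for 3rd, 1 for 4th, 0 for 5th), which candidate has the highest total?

Ivy

Farid: 5×0 + 7×0 + 5×2 + 11×0 + 7×1 + 6×4 = 41
Omar: 5×1 + 7×2 + 5×0 + 11×4 + 7×4 + 6×0 = 91
Grace: 5×4 + 7×3 + 5×3 + 11×1 + 7×3 + 6×1 = 94
Uma: 5×3 + 7×1 + 5×1 + 11×2 + 7×2 + 6×3 = 81
Ivy: 5×2 + 7×4 + 5×4 + 11×3 + 7×0 + 6×2 = 103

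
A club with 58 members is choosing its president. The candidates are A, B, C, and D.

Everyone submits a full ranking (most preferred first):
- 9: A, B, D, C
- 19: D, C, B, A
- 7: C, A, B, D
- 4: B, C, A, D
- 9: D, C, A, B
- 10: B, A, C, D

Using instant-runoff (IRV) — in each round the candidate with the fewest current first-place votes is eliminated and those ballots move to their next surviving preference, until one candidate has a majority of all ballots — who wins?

Round 1: A 9, B 14, C 7, D 28. C eliminated.
Round 2: A 16, B 14, D 28. B eliminated.
Round 3: A 30, D 28. A has a majority (≥30).

A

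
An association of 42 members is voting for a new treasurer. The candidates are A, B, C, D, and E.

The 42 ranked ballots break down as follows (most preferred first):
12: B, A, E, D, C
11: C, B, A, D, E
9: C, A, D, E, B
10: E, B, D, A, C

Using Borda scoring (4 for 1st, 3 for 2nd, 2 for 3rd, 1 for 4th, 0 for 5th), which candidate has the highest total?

B

A: 12×3 + 11×2 + 9×3 + 10×1 = 95
B: 12×4 + 11×3 + 9×0 + 10×3 = 111
C: 12×0 + 11×4 + 9×4 + 10×0 = 80
D: 12×1 + 11×1 + 9×2 + 10×2 = 61
E: 12×2 + 11×0 + 9×1 + 10×4 = 73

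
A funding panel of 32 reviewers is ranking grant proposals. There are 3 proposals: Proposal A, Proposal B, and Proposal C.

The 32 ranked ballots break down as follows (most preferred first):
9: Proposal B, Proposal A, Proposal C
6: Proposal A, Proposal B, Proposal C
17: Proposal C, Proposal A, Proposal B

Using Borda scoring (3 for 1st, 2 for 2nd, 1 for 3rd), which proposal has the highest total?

Proposal A

Proposal A: 9×2 + 6×3 + 17×2 = 70
Proposal B: 9×3 + 6×2 + 17×1 = 56
Proposal C: 9×1 + 6×1 + 17×3 = 66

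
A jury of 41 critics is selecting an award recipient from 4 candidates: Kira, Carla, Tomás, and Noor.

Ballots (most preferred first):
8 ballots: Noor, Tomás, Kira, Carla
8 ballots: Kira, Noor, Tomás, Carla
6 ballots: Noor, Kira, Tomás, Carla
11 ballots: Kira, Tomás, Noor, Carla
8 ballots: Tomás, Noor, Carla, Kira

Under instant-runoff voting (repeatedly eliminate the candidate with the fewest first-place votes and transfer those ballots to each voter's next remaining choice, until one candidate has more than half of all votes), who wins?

Round 1: Kira 19, Carla 0, Tomás 8, Noor 14. Carla eliminated.
Round 2: Kira 19, Tomás 8, Noor 14. Tomás eliminated.
Round 3: Kira 19, Noor 22. Noor has a majority (≥21).

Noor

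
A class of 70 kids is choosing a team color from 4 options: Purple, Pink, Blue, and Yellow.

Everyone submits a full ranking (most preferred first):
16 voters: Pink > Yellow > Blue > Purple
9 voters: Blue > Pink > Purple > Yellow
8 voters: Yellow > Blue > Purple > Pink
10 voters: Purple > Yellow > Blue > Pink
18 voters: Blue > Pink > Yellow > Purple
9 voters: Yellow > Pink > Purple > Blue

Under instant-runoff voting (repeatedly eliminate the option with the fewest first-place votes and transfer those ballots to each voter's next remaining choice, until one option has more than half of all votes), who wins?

Round 1: Purple 10, Pink 16, Blue 27, Yellow 17. Purple eliminated.
Round 2: Pink 16, Blue 27, Yellow 27. Pink eliminated.
Round 3: Blue 27, Yellow 43. Yellow has a majority (≥36).

Yellow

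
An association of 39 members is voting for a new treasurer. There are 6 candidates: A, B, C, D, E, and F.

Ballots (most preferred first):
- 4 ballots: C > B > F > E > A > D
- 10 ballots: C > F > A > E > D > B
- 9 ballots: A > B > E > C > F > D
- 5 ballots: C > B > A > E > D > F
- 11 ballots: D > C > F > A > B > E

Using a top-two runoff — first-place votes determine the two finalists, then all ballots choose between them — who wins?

Round 1 first-place votes: A 9, B 0, C 19, D 11, E 0, F 0. C and D advance.
Runoff: C is ranked above D on 28 ballots, D above C on 11.

C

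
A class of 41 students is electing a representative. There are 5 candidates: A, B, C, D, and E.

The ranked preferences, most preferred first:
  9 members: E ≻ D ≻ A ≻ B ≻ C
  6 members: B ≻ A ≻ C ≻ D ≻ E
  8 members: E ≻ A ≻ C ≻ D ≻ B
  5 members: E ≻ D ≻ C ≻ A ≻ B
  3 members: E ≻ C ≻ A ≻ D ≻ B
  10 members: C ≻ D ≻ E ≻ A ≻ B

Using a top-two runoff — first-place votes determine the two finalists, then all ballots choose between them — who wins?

E

Round 1 first-place votes: A 0, B 6, C 10, D 0, E 25. E and C advance.
Runoff: E is ranked above C on 25 ballots, C above E on 16.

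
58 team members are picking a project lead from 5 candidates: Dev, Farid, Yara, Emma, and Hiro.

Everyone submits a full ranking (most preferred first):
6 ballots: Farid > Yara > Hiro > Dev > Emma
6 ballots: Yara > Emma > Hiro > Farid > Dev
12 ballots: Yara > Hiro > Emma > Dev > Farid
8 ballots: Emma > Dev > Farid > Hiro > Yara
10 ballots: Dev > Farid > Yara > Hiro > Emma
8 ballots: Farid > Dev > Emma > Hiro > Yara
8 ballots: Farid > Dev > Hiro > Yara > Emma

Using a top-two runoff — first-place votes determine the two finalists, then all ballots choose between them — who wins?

Round 1 first-place votes: Dev 10, Farid 22, Yara 18, Emma 8, Hiro 0. Farid and Yara advance.
Runoff: Farid is ranked above Yara on 40 ballots, Yara above Farid on 18.

Farid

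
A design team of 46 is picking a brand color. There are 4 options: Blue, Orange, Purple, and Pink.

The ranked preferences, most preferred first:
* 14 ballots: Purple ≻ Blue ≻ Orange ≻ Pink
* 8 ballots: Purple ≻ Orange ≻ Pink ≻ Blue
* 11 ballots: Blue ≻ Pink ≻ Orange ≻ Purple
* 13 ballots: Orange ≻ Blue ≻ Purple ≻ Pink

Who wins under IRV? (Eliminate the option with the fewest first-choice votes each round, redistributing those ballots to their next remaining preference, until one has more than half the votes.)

Orange

Round 1: Blue 11, Orange 13, Purple 22, Pink 0. Pink eliminated.
Round 2: Blue 11, Orange 13, Purple 22. Blue eliminated.
Round 3: Orange 24, Purple 22. Orange has a majority (≥24).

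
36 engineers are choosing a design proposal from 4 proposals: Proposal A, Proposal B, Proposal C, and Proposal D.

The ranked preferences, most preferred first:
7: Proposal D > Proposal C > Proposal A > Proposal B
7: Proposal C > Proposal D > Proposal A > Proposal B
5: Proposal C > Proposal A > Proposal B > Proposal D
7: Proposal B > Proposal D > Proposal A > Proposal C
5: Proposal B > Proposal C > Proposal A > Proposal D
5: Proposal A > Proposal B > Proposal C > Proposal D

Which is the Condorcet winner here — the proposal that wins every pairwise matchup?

Proposal C vs Proposal A: 24–12
Proposal C vs Proposal B: 19–17
Proposal C vs Proposal D: 22–14
Proposal C beats every other proposal.

Proposal C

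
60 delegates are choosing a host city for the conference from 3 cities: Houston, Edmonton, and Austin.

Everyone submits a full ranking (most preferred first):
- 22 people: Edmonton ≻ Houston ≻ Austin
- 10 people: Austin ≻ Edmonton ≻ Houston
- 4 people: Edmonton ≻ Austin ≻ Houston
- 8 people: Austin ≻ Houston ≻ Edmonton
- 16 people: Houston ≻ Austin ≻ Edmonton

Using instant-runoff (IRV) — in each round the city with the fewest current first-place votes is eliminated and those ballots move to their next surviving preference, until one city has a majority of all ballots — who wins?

Austin

Round 1: Houston 16, Edmonton 26, Austin 18. Houston eliminated.
Round 2: Edmonton 26, Austin 34. Austin has a majority (≥31).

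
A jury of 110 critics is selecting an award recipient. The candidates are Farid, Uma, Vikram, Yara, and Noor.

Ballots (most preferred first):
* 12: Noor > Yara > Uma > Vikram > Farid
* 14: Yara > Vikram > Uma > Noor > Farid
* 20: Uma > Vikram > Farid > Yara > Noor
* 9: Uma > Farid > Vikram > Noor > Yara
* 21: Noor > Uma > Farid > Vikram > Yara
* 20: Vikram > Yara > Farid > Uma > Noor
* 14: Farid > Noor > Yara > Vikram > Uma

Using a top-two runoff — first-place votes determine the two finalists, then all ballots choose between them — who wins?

Uma

Round 1 first-place votes: Farid 14, Uma 29, Vikram 20, Yara 14, Noor 33. Noor and Uma advance.
Runoff: Noor is ranked above Uma on 47 ballots, Uma above Noor on 63.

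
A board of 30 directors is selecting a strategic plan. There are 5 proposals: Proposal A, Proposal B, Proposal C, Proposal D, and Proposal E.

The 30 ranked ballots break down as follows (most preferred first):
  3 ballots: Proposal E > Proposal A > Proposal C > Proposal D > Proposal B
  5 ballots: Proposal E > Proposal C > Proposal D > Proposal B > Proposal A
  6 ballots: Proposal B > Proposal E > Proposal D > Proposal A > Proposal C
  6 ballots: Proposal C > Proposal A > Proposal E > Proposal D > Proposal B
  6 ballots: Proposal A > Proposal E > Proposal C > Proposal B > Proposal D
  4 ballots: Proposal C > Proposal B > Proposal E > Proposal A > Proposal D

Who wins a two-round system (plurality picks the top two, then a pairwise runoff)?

Round 1 first-place votes: Proposal A 6, Proposal B 6, Proposal C 10, Proposal D 0, Proposal E 8. Proposal C and Proposal E advance.
Runoff: Proposal C is ranked above Proposal E on 10 ballots, Proposal E above Proposal C on 20.

Proposal E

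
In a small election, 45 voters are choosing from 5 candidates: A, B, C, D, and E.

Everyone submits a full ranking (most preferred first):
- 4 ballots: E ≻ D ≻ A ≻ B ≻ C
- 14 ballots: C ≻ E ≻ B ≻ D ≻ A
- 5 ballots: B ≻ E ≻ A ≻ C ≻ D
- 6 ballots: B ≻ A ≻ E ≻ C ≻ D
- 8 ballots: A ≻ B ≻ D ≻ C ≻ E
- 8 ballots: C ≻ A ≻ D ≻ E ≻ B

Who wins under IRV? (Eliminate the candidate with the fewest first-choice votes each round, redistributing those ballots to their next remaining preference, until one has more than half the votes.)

A

Round 1: A 8, B 11, C 22, D 0, E 4. D eliminated.
Round 2: A 8, B 11, C 22, E 4. E eliminated.
Round 3: A 12, B 11, C 22. B eliminated.
Round 4: A 23, C 22. A has a majority (≥23).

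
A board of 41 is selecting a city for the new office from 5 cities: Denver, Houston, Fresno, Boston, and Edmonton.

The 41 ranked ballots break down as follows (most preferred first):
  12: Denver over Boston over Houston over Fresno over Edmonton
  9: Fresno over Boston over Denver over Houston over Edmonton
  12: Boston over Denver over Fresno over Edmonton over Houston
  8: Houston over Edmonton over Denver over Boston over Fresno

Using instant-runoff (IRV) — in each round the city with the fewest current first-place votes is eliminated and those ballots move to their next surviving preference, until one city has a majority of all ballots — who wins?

Round 1: Denver 12, Houston 8, Fresno 9, Boston 12, Edmonton 0. Edmonton eliminated.
Round 2: Denver 12, Houston 8, Fresno 9, Boston 12. Houston eliminated.
Round 3: Denver 20, Fresno 9, Boston 12. Fresno eliminated.
Round 4: Denver 20, Boston 21. Boston has a majority (≥21).

Boston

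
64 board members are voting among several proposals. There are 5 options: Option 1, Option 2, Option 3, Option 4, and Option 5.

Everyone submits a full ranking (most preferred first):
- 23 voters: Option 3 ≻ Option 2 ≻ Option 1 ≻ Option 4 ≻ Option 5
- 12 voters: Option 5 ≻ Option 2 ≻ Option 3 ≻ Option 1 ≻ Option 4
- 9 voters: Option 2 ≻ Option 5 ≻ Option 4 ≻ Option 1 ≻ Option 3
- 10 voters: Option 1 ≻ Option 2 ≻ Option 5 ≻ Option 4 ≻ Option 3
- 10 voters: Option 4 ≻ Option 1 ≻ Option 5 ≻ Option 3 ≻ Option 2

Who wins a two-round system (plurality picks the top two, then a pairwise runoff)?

Round 1 first-place votes: Option 1 10, Option 2 9, Option 3 23, Option 4 10, Option 5 12. Option 3 and Option 5 advance.
Runoff: Option 3 is ranked above Option 5 on 23 ballots, Option 5 above Option 3 on 41.

Option 5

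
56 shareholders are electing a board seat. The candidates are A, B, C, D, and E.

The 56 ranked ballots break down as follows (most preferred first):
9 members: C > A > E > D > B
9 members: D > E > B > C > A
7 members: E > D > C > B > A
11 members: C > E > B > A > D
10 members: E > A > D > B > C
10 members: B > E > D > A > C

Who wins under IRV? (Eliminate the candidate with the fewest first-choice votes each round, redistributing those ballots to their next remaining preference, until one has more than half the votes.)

Round 1: A 0, B 10, C 20, D 9, E 17. A eliminated.
Round 2: B 10, C 20, D 9, E 17. D eliminated.
Round 3: B 10, C 20, E 26. B eliminated.
Round 4: C 20, E 36. E has a majority (≥29).

E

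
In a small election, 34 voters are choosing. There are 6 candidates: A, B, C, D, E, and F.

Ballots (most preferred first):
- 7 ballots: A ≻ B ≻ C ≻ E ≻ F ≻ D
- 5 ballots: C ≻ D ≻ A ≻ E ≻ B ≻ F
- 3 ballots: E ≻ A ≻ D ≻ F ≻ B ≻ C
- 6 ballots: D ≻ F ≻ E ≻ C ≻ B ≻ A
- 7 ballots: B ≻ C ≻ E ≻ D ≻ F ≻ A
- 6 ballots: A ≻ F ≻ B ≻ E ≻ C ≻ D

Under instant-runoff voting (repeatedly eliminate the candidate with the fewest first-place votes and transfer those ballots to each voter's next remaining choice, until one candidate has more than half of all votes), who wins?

Round 1: A 13, B 7, C 5, D 6, E 3, F 0. F eliminated.
Round 2: A 13, B 7, C 5, D 6, E 3. E eliminated.
Round 3: A 16, B 7, C 5, D 6. C eliminated.
Round 4: A 16, B 7, D 11. B eliminated.
Round 5: A 16, D 18. D has a majority (≥18).

D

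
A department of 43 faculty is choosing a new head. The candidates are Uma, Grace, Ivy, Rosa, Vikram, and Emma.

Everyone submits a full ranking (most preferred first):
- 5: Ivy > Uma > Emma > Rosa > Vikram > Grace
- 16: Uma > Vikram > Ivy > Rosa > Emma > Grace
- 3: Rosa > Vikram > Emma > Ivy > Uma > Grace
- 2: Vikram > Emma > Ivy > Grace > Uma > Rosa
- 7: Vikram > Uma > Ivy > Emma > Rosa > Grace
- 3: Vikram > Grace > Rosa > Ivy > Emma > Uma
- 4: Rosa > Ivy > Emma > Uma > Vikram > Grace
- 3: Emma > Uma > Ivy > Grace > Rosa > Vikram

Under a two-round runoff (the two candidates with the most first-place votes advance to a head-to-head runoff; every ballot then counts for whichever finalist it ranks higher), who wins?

Uma

Round 1 first-place votes: Uma 16, Grace 0, Ivy 5, Rosa 7, Vikram 12, Emma 3. Uma and Vikram advance.
Runoff: Uma is ranked above Vikram on 28 ballots, Vikram above Uma on 15.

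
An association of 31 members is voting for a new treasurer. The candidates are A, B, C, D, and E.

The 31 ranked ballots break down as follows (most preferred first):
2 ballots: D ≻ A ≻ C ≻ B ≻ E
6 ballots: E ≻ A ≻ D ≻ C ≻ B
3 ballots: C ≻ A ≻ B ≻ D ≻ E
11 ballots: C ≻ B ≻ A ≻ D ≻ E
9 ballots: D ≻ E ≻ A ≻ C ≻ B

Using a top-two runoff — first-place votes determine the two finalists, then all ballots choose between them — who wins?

D

Round 1 first-place votes: A 0, B 0, C 14, D 11, E 6. C and D advance.
Runoff: C is ranked above D on 14 ballots, D above C on 17.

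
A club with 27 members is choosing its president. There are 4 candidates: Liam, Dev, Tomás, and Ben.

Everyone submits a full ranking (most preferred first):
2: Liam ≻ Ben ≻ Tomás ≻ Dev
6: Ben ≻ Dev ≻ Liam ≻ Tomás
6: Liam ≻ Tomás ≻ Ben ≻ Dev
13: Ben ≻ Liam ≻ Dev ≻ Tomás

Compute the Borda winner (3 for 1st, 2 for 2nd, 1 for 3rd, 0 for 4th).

Ben

Liam: 2×3 + 6×1 + 6×3 + 13×2 = 56
Dev: 2×0 + 6×2 + 6×0 + 13×1 = 25
Tomás: 2×1 + 6×0 + 6×2 + 13×0 = 14
Ben: 2×2 + 6×3 + 6×1 + 13×3 = 67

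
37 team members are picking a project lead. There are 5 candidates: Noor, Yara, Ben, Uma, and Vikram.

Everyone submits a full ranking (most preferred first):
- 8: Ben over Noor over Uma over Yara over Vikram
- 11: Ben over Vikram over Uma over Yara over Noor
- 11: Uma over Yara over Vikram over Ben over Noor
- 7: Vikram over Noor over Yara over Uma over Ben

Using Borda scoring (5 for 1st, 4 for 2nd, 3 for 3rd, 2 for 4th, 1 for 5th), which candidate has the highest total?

Noor: 8×4 + 11×1 + 11×1 + 7×4 = 82
Yara: 8×2 + 11×2 + 11×4 + 7×3 = 103
Ben: 8×5 + 11×5 + 11×2 + 7×1 = 124
Uma: 8×3 + 11×3 + 11×5 + 7×2 = 126
Vikram: 8×1 + 11×4 + 11×3 + 7×5 = 120

Uma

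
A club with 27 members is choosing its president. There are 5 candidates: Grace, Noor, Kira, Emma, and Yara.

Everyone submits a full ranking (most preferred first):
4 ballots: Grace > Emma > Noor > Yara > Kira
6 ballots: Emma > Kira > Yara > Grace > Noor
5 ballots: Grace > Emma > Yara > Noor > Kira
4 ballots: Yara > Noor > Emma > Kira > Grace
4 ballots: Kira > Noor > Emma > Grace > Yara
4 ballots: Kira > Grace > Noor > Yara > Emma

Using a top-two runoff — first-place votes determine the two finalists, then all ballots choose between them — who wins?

Kira

Round 1 first-place votes: Grace 9, Noor 0, Kira 8, Emma 6, Yara 4. Grace and Kira advance.
Runoff: Grace is ranked above Kira on 9 ballots, Kira above Grace on 18.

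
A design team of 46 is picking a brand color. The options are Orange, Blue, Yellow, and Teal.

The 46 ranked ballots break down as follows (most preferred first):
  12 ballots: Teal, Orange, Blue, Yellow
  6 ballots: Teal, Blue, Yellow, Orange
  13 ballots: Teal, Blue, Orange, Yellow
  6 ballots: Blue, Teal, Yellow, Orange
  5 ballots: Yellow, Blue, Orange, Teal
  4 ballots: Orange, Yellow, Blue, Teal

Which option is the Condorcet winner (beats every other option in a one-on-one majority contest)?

Teal vs Orange: 37–9
Teal vs Blue: 31–15
Teal vs Yellow: 37–9
Teal beats every other option.

Teal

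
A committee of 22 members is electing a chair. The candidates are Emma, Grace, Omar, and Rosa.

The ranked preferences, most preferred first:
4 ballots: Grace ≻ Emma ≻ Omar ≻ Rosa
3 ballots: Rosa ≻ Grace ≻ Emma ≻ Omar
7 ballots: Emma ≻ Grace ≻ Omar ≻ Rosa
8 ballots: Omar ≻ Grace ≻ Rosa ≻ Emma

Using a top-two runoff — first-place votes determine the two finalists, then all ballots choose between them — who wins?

Emma

Round 1 first-place votes: Emma 7, Grace 4, Omar 8, Rosa 3. Omar and Emma advance.
Runoff: Omar is ranked above Emma on 8 ballots, Emma above Omar on 14.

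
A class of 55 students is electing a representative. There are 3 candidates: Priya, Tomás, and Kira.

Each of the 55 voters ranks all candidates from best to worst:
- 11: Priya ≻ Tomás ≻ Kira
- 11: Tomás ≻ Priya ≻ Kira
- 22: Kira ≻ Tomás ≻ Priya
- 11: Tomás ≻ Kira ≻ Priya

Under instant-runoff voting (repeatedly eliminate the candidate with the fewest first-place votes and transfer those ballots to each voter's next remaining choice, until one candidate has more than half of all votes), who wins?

Round 1: Priya 11, Tomás 22, Kira 22. Priya eliminated.
Round 2: Tomás 33, Kira 22. Tomás has a majority (≥28).

Tomás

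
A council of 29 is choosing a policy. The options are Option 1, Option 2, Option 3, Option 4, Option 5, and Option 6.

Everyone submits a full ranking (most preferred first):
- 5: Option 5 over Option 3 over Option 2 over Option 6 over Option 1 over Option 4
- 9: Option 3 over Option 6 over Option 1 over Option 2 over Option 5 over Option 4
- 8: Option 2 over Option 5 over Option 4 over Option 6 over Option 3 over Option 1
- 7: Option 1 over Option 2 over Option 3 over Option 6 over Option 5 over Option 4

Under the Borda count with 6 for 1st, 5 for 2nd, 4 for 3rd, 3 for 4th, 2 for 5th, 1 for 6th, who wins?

Option 1: 5×2 + 9×4 + 8×1 + 7×6 = 96
Option 2: 5×4 + 9×3 + 8×6 + 7×5 = 130
Option 3: 5×5 + 9×6 + 8×2 + 7×4 = 123
Option 4: 5×1 + 9×1 + 8×4 + 7×1 = 53
Option 5: 5×6 + 9×2 + 8×5 + 7×2 = 102
Option 6: 5×3 + 9×5 + 8×3 + 7×3 = 105

Option 2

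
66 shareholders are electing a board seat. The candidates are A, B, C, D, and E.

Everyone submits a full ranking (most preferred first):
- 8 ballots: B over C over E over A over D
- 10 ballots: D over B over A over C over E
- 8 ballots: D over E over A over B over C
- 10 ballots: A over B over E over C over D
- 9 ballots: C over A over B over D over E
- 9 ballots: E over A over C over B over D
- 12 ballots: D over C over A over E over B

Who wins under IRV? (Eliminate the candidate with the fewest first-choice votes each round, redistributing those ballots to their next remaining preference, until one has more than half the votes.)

A

Round 1: A 10, B 8, C 9, D 30, E 9. B eliminated.
Round 2: A 10, C 17, D 30, E 9. E eliminated.
Round 3: A 19, C 17, D 30. C eliminated.
Round 4: A 36, D 30. A has a majority (≥34).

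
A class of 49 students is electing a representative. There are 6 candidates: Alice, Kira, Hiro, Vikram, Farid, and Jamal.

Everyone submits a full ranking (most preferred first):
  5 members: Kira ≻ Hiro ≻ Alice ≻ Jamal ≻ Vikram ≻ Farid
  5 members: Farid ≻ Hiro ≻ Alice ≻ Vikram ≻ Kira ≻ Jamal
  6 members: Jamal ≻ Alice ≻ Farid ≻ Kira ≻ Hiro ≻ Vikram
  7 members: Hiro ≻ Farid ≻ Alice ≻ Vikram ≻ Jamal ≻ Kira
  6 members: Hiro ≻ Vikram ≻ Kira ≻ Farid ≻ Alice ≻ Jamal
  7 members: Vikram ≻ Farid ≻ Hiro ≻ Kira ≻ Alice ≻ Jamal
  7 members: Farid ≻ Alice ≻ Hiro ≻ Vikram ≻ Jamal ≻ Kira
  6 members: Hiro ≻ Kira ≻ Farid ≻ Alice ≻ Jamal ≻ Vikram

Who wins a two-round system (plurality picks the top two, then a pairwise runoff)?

Round 1 first-place votes: Alice 0, Kira 5, Hiro 19, Vikram 7, Farid 12, Jamal 6. Hiro and Farid advance.
Runoff: Hiro is ranked above Farid on 24 ballots, Farid above Hiro on 25.

Farid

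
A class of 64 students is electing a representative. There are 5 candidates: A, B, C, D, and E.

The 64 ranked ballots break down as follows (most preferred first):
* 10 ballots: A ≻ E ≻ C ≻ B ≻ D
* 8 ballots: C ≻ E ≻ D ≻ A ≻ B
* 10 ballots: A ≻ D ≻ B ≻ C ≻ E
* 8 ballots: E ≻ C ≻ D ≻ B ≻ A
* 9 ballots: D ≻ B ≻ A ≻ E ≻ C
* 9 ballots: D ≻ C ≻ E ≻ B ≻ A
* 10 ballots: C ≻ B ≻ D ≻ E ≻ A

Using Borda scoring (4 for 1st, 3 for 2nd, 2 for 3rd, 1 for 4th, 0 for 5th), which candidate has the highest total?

D

A: 10×4 + 8×1 + 10×4 + 8×0 + 9×2 + 9×0 + 10×0 = 106
B: 10×1 + 8×0 + 10×2 + 8×1 + 9×3 + 9×1 + 10×3 = 104
C: 10×2 + 8×4 + 10×1 + 8×3 + 9×0 + 9×3 + 10×4 = 153
D: 10×0 + 8×2 + 10×3 + 8×2 + 9×4 + 9×4 + 10×2 = 154
E: 10×3 + 8×3 + 10×0 + 8×4 + 9×1 + 9×2 + 10×1 = 123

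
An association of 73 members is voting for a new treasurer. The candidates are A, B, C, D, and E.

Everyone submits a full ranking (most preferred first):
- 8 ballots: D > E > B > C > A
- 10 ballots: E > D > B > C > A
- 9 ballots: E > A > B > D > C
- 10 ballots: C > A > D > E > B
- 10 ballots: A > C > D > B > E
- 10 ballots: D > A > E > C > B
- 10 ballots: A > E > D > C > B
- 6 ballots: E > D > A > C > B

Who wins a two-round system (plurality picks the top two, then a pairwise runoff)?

Round 1 first-place votes: A 20, B 0, C 10, D 18, E 25. E and A advance.
Runoff: E is ranked above A on 33 ballots, A above E on 40.

A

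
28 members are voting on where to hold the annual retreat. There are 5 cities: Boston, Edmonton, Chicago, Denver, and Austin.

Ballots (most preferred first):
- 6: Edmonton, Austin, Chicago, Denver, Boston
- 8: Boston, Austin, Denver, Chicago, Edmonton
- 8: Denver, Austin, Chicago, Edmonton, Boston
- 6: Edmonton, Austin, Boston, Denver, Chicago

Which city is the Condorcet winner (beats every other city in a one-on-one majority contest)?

Austin

Austin vs Boston: 20–8
Austin vs Edmonton: 16–12
Austin vs Chicago: 28–0
Austin vs Denver: 20–8
Austin beats every other city.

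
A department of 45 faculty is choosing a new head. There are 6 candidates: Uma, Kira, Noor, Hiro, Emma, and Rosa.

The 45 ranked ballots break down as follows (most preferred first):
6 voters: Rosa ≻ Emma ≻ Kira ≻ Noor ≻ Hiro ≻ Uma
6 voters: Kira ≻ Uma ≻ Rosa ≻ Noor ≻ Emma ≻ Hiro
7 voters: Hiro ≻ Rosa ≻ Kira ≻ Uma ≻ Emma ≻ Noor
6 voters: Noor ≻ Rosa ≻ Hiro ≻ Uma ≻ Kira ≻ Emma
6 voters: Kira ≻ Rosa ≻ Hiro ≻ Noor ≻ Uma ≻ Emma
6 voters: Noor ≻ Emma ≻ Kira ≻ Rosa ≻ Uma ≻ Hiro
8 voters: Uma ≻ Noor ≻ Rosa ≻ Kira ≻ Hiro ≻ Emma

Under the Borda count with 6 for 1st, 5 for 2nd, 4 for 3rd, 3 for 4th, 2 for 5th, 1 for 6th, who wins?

Rosa

Uma: 6×1 + 6×5 + 7×3 + 6×3 + 6×2 + 6×2 + 8×6 = 147
Kira: 6×4 + 6×6 + 7×4 + 6×2 + 6×6 + 6×4 + 8×3 = 184
Noor: 6×3 + 6×3 + 7×1 + 6×6 + 6×3 + 6×6 + 8×5 = 173
Hiro: 6×2 + 6×1 + 7×6 + 6×4 + 6×4 + 6×1 + 8×2 = 130
Emma: 6×5 + 6×2 + 7×2 + 6×1 + 6×1 + 6×5 + 8×1 = 106
Rosa: 6×6 + 6×4 + 7×5 + 6×5 + 6×5 + 6×3 + 8×4 = 205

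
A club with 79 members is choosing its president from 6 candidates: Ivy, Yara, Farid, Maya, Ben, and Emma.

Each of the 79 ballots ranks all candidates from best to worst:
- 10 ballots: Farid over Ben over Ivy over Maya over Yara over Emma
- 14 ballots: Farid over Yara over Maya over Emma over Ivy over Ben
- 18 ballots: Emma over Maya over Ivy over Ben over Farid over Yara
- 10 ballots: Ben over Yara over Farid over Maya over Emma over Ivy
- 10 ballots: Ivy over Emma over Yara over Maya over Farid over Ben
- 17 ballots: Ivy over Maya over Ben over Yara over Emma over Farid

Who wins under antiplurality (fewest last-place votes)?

Last-place votes: Ivy 10, Yara 18, Farid 17, Maya 0, Ben 24, Emma 10.

Maya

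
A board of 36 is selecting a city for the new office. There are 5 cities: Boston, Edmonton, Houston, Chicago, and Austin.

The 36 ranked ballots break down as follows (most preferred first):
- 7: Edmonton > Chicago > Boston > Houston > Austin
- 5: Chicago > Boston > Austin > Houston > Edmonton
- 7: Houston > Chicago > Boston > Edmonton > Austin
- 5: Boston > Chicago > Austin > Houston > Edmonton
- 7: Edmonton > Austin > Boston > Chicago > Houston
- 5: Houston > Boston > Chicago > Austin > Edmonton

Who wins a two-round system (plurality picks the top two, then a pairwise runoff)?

Houston

Round 1 first-place votes: Boston 5, Edmonton 14, Houston 12, Chicago 5, Austin 0. Edmonton and Houston advance.
Runoff: Edmonton is ranked above Houston on 14 ballots, Houston above Edmonton on 22.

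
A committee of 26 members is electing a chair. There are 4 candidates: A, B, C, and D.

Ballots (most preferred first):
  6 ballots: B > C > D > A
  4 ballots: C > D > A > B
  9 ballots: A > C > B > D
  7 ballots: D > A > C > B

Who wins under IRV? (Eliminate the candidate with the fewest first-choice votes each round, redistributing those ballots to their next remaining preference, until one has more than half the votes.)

D

Round 1: A 9, B 6, C 4, D 7. C eliminated.
Round 2: A 9, B 6, D 11. B eliminated.
Round 3: A 9, D 17. D has a majority (≥14).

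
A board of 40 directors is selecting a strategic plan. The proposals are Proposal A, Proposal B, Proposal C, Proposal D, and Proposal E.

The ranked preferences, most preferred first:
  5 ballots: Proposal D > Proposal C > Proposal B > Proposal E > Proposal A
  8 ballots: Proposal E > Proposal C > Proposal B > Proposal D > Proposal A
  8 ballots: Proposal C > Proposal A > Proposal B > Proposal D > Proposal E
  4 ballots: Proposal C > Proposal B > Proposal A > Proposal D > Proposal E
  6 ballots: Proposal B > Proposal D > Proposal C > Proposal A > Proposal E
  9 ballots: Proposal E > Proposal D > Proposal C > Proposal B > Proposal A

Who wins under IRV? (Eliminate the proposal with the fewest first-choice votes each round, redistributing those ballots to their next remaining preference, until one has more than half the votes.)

Proposal C

Round 1: Proposal A 0, Proposal B 6, Proposal C 12, Proposal D 5, Proposal E 17. Proposal A eliminated.
Round 2: Proposal B 6, Proposal C 12, Proposal D 5, Proposal E 17. Proposal D eliminated.
Round 3: Proposal B 6, Proposal C 17, Proposal E 17. Proposal B eliminated.
Round 4: Proposal C 23, Proposal E 17. Proposal C has a majority (≥21).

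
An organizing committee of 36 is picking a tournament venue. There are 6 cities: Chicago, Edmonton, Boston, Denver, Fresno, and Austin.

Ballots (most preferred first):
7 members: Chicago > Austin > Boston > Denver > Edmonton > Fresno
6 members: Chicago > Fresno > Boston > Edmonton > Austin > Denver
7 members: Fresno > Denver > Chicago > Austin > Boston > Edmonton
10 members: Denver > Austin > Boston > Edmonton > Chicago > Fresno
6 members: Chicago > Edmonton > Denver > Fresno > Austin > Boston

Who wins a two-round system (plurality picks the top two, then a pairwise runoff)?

Chicago

Round 1 first-place votes: Chicago 19, Edmonton 0, Boston 0, Denver 10, Fresno 7, Austin 0. Chicago and Denver advance.
Runoff: Chicago is ranked above Denver on 19 ballots, Denver above Chicago on 17.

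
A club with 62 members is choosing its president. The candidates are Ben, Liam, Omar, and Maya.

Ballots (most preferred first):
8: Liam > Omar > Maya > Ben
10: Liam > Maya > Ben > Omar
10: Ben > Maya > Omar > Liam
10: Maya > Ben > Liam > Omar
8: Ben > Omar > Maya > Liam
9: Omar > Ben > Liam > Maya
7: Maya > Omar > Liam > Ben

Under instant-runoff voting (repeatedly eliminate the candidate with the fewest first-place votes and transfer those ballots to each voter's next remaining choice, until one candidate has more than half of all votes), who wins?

Round 1: Ben 18, Liam 18, Omar 9, Maya 17. Omar eliminated.
Round 2: Ben 27, Liam 18, Maya 17. Maya eliminated.
Round 3: Ben 37, Liam 25. Ben has a majority (≥32).

Ben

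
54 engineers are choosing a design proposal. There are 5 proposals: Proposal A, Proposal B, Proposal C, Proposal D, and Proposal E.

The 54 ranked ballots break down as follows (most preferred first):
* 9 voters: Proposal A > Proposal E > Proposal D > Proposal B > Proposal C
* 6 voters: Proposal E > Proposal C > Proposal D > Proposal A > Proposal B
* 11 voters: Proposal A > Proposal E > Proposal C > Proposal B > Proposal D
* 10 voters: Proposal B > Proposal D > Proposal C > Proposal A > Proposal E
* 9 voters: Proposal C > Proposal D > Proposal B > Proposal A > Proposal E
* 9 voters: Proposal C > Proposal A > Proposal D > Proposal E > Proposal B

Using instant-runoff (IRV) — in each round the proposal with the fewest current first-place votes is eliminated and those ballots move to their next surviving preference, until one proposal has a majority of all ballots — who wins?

Proposal C

Round 1: Proposal A 20, Proposal B 10, Proposal C 18, Proposal D 0, Proposal E 6. Proposal D eliminated.
Round 2: Proposal A 20, Proposal B 10, Proposal C 18, Proposal E 6. Proposal E eliminated.
Round 3: Proposal A 20, Proposal B 10, Proposal C 24. Proposal B eliminated.
Round 4: Proposal A 20, Proposal C 34. Proposal C has a majority (≥28).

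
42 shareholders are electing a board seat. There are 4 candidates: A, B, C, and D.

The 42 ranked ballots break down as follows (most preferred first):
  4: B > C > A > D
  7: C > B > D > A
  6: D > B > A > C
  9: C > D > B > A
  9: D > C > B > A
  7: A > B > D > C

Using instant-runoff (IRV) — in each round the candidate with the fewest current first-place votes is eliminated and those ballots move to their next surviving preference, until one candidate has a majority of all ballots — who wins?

D

Round 1: A 7, B 4, C 16, D 15. B eliminated.
Round 2: A 7, C 20, D 15. A eliminated.
Round 3: C 20, D 22. D has a majority (≥22).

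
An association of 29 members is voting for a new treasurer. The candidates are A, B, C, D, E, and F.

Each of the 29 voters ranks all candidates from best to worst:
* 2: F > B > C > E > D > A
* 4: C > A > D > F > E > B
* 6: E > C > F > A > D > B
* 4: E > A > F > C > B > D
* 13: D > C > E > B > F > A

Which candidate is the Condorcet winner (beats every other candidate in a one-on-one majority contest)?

C vs A: 25–4
C vs B: 27–2
C vs D: 16–13
C vs E: 19–10
C vs F: 23–6
C beats every other candidate.

C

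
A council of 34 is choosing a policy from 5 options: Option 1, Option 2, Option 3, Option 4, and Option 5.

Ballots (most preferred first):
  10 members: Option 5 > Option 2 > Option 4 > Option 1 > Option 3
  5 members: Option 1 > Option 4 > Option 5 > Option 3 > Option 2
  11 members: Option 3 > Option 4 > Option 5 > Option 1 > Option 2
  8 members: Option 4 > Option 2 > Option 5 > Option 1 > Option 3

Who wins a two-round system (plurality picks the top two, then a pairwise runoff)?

Round 1 first-place votes: Option 1 5, Option 2 0, Option 3 11, Option 4 8, Option 5 10. Option 3 and Option 5 advance.
Runoff: Option 3 is ranked above Option 5 on 11 ballots, Option 5 above Option 3 on 23.

Option 5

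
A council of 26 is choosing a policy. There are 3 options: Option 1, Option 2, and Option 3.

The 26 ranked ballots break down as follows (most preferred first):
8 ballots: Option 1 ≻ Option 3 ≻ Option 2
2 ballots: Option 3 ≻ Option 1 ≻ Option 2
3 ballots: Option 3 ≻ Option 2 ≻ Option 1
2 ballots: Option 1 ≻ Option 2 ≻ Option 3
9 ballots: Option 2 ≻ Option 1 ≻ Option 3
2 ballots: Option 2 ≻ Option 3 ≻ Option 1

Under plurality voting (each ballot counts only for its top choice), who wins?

First-place votes: Option 1 10, Option 2 11, Option 3 5.

Option 2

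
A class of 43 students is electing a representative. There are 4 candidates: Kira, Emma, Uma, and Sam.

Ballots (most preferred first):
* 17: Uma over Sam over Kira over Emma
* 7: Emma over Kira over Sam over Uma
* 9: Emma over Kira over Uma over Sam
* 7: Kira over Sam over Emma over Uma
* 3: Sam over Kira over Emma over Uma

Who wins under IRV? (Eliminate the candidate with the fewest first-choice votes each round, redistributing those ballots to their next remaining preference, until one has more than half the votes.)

Emma

Round 1: Kira 7, Emma 16, Uma 17, Sam 3. Sam eliminated.
Round 2: Kira 10, Emma 16, Uma 17. Kira eliminated.
Round 3: Emma 26, Uma 17. Emma has a majority (≥22).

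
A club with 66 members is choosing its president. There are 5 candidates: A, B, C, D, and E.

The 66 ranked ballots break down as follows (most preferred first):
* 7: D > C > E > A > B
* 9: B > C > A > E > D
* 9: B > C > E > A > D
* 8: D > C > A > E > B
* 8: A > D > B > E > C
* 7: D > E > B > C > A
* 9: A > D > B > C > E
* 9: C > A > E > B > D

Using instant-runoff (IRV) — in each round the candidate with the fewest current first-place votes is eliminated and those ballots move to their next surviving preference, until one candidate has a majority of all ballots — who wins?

Round 1: A 17, B 18, C 9, D 22, E 0. E eliminated.
Round 2: A 17, B 18, C 9, D 22. C eliminated.
Round 3: A 26, B 18, D 22. B eliminated.
Round 4: A 44, D 22. A has a majority (≥34).

A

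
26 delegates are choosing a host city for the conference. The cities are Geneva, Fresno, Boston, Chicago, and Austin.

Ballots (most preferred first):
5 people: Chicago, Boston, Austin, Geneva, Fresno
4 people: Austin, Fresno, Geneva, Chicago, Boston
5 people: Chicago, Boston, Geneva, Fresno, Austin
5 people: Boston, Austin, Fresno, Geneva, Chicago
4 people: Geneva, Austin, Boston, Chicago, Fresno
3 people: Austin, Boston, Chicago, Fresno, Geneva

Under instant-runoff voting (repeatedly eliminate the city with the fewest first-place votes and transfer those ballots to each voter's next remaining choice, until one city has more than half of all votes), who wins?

Austin

Round 1: Geneva 4, Fresno 0, Boston 5, Chicago 10, Austin 7. Fresno eliminated.
Round 2: Geneva 4, Boston 5, Chicago 10, Austin 7. Geneva eliminated.
Round 3: Boston 5, Chicago 10, Austin 11. Boston eliminated.
Round 4: Chicago 10, Austin 16. Austin has a majority (≥14).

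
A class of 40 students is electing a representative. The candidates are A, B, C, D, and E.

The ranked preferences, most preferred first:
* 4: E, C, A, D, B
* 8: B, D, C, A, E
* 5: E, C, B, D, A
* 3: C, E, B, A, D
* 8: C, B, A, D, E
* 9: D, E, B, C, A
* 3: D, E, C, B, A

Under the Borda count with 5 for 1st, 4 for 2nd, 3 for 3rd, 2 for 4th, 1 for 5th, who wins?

C

A: 4×3 + 8×2 + 5×1 + 3×2 + 8×3 + 9×1 + 3×1 = 75
B: 4×1 + 8×5 + 5×3 + 3×3 + 8×4 + 9×3 + 3×2 = 133
C: 4×4 + 8×3 + 5×4 + 3×5 + 8×5 + 9×2 + 3×3 = 142
D: 4×2 + 8×4 + 5×2 + 3×1 + 8×2 + 9×5 + 3×5 = 129
E: 4×5 + 8×1 + 5×5 + 3×4 + 8×1 + 9×4 + 3×4 = 121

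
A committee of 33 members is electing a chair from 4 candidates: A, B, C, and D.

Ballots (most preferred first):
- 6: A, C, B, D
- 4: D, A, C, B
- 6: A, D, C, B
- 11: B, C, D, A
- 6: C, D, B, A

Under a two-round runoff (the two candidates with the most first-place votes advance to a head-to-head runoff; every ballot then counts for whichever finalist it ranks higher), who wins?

Round 1 first-place votes: A 12, B 11, C 6, D 4. A and B advance.
Runoff: A is ranked above B on 16 ballots, B above A on 17.

B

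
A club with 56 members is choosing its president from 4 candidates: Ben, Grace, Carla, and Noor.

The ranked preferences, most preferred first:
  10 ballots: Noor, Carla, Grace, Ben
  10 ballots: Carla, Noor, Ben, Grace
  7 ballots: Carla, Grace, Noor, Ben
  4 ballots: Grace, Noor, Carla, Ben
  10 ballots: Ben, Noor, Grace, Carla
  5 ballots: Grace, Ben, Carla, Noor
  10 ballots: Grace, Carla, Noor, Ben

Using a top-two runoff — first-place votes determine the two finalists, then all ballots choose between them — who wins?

Grace

Round 1 first-place votes: Ben 10, Grace 19, Carla 17, Noor 10. Grace and Carla advance.
Runoff: Grace is ranked above Carla on 29 ballots, Carla above Grace on 27.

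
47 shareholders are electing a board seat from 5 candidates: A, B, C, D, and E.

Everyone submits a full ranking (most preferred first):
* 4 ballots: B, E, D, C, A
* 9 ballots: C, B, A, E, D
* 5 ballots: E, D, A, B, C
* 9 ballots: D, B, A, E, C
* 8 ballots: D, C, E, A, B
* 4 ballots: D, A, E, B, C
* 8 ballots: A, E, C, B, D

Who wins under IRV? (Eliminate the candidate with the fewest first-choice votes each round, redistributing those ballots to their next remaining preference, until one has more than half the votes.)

Round 1: A 8, B 4, C 9, D 21, E 5. B eliminated.
Round 2: A 8, C 9, D 21, E 9. A eliminated.
Round 3: C 9, D 21, E 17. C eliminated.
Round 4: D 21, E 26. E has a majority (≥24).

E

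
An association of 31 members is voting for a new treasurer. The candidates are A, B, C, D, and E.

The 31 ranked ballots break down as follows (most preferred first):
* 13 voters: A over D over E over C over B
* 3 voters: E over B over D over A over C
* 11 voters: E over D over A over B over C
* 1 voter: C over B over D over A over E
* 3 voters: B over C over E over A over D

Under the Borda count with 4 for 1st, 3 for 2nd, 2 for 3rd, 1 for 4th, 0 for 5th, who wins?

A: 13×4 + 3×1 + 11×2 + 1×1 + 3×1 = 81
B: 13×0 + 3×3 + 11×1 + 1×3 + 3×4 = 35
C: 13×1 + 3×0 + 11×0 + 1×4 + 3×3 = 26
D: 13×3 + 3×2 + 11×3 + 1×2 + 3×0 = 80
E: 13×2 + 3×4 + 11×4 + 1×0 + 3×2 = 88

E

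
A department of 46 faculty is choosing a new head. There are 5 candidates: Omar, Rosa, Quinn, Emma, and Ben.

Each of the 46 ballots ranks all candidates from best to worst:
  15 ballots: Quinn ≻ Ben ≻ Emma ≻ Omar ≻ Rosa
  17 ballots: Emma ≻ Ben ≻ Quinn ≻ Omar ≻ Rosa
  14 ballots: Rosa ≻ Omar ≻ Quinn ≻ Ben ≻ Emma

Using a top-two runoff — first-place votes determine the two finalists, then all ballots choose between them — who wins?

Round 1 first-place votes: Omar 0, Rosa 14, Quinn 15, Emma 17, Ben 0. Emma and Quinn advance.
Runoff: Emma is ranked above Quinn on 17 ballots, Quinn above Emma on 29.

Quinn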